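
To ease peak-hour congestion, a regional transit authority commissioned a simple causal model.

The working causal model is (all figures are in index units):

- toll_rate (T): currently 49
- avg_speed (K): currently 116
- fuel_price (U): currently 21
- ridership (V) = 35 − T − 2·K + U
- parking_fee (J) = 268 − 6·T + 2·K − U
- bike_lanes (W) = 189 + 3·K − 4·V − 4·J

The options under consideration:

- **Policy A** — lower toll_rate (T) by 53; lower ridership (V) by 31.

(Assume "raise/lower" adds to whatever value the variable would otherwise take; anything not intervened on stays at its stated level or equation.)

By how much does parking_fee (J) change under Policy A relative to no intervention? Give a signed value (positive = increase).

318

Baseline:
  T = 49
  K = 116
  U = 21
  J = 268 − 6·49 + 2·116 − 21 = 185
Policy A (T − 53, V − 31):
  T = 49 − 53 = -4
  K = 116
  U = 21
  J = 268 − 6·(-4) + 2·116 − 21 = 503
Change in J: 503 − 185 = 318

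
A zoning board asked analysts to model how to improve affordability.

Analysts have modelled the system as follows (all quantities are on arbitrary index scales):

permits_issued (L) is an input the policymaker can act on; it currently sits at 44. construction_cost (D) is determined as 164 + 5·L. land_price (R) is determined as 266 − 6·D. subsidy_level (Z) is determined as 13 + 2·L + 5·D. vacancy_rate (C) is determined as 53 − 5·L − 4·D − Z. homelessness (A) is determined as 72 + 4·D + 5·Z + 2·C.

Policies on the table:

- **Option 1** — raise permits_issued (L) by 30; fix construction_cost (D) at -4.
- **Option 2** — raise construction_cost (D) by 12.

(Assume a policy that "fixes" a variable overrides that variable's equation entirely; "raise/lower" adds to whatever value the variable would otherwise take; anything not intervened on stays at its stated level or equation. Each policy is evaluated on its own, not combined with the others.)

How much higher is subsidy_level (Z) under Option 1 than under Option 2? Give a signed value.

-1940

Option 1 (L + 30, D := -4):
  L = 44 + 30 = 74
  D = -4
  Z = 13 + 2·74 + 5·(-4) = 141
Option 2 (D + 12):
  L = 44
  D = 164 + 5·44 (+12 from intervention) = 396
  Z = 13 + 2·44 + 5·396 = 2081
Z: 141 − 2081 = -1940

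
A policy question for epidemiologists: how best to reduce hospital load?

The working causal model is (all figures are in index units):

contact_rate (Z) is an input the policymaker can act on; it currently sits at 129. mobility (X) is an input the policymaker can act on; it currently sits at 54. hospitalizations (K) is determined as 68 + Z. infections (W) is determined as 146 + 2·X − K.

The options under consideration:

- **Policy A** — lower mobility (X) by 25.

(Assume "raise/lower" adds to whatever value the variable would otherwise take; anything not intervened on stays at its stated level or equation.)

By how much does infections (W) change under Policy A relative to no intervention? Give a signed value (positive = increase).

-50

Baseline:
  Z = 129
  X = 54
  K = 68 + 129 = 197
  W = 146 + 2·54 − 197 = 57
Policy A (X − 25):
  Z = 129
  X = 54 − 25 = 29
  K = 68 + 129 = 197
  W = 146 + 2·29 − 197 = 7
Change in W: 7 − 57 = -50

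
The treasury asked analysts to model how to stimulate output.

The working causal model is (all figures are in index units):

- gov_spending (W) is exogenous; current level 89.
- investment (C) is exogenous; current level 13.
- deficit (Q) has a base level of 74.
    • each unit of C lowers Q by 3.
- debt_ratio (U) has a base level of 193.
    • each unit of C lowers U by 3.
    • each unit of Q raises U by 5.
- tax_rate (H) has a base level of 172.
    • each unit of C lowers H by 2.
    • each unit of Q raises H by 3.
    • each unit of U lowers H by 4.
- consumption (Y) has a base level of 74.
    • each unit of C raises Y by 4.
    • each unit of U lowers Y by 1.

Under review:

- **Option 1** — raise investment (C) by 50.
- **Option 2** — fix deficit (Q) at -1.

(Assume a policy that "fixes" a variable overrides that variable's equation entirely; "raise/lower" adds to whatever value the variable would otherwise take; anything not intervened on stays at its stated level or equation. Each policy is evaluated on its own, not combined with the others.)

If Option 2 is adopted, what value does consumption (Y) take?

-23

Option 2 (Q := -1):
  C = 13
  Q = -1
  U = 193 − 3·13 + 5·(-1) = 149
  Y = 74 + 4·13 − 149 = -23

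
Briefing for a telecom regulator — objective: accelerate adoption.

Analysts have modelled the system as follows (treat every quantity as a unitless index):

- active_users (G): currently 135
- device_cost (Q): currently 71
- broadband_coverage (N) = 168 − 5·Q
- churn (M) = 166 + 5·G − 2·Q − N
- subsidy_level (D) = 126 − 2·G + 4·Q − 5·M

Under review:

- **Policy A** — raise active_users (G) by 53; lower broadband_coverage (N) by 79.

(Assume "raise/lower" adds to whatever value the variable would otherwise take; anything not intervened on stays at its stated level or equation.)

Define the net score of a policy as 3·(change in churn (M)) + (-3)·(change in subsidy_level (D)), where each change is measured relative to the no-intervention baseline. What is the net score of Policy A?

6510

Baseline:
  G = 135
  Q = 71
  N = 168 − 5·71 = -187
  M = 166 + 5·135 − 2·71 − (-187) = 886
  D = 126 − 2·135 + 4·71 − 5·886 = -4290
Policy A (G + 53, N − 79):
  G = 135 + 53 = 188
  Q = 71
  N = 168 − 5·71 (−79 from intervention) = -266
  M = 166 + 5·188 − 2·71 − (-266) = 1230
  D = 126 − 2·188 + 4·71 − 5·1230 = -6116
ΔM = 1230 − 886 = 344; ΔD = -6116 − (-4290) = -1826
Score = 3·344 + (-3)·(-1826) = 6510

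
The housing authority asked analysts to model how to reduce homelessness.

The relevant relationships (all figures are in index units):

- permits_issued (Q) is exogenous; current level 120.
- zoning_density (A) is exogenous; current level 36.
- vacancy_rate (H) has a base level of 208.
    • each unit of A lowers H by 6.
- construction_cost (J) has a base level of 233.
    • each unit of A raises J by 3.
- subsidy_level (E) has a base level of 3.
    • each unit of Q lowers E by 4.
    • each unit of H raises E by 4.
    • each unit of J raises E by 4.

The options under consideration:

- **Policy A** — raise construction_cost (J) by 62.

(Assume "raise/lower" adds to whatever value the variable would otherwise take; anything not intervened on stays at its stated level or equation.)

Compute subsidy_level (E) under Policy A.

Policy A (J + 62):
  Q = 120
  A = 36
  H = 208 − 6·36 = -8
  J = 233 + 3·36 (+62 from intervention) = 403
  E = 3 − 4·120 + 4·(-8) + 4·403 = 1103

1103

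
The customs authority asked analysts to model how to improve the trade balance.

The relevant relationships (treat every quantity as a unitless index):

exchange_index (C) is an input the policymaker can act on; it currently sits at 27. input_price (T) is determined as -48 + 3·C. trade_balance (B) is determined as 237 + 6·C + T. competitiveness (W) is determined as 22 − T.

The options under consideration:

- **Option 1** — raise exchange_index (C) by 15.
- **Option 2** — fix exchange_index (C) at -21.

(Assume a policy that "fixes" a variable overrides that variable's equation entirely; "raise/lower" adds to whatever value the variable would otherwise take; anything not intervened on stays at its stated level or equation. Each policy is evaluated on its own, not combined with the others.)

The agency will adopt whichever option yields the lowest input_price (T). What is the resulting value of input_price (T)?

Option 1 (C + 15):
  C = 27 + 15 = 42
  T = -48 + 3·42 = 78
Option 2 (C := -21):
  C = -21
  T = -48 + 3·(-21) = -111
Comparing — Option 1: T=78, Option 2: T=-111. Lowest is -111 (Option 2).

-111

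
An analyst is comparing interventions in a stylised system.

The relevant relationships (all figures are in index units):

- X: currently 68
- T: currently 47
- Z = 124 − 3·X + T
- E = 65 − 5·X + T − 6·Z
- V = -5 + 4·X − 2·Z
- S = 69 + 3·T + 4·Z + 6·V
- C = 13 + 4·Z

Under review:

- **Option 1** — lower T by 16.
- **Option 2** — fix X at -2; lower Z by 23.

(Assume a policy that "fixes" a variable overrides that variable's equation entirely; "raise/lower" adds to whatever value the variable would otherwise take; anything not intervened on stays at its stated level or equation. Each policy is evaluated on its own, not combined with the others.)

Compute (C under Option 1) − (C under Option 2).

Option 1 (T − 16):
  X = 68
  T = 47 − 16 = 31
  Z = 124 − 3·68 + 31 = -49
  C = 13 + 4·(-49) = -183
Option 2 (X := -2, Z − 23):
  X = -2
  T = 47
  Z = 124 − 3·(-2) + 47 (−23 from intervention) = 154
  C = 13 + 4·154 = 629
C: -183 − 629 = -812

-812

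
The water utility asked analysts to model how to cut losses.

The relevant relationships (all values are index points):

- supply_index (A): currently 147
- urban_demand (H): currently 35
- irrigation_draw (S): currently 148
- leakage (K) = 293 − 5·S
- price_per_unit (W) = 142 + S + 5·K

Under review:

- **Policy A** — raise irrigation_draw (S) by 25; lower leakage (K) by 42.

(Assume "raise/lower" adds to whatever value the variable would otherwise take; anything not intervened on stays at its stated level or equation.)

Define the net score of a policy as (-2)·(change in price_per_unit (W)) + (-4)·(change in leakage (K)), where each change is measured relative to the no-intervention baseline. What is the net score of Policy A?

2288

Baseline:
  S = 148
  K = 293 − 5·148 = -447
  W = 142 + 148 + 5·(-447) = -1945
Policy A (S + 25, K − 42):
  S = 148 + 25 = 173
  K = 293 − 5·173 (−42 from intervention) = -614
  W = 142 + 173 + 5·(-614) = -2755
ΔW = -2755 − (-1945) = -810; ΔK = -614 − (-447) = -167
Score = (-2)·(-810) + (-4)·(-167) = 2288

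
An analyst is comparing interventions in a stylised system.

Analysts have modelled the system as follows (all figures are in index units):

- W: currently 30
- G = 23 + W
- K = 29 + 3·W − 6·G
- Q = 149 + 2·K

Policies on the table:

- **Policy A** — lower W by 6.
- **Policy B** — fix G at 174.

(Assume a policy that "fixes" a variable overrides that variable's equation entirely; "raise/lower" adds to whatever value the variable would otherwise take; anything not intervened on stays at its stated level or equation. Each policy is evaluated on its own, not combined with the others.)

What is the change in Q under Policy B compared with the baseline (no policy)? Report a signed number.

Baseline:
  W = 30
  G = 23 + 30 = 53
  K = 29 + 3·30 − 6·53 = -199
  Q = 149 + 2·(-199) = -249
Policy B (G := 174):
  W = 30
  G = 174
  K = 29 + 3·30 − 6·174 = -925
  Q = 149 + 2·(-925) = -1701
Change in Q: -1701 − (-249) = -1452

-1452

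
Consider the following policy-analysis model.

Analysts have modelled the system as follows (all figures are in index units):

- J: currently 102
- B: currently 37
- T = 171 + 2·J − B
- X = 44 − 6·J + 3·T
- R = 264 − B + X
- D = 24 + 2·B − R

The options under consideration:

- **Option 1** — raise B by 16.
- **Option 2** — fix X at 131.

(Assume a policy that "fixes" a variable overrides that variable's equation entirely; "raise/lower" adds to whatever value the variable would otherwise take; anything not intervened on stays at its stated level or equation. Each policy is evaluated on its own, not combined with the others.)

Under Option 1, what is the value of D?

-479

Option 1 (B + 16):
  J = 102
  B = 37 + 16 = 53
  T = 171 + 2·102 − 53 = 322
  X = 44 − 6·102 + 3·322 = 398
  R = 264 − 53 + 398 = 609
  D = 24 + 2·53 − 609 = -479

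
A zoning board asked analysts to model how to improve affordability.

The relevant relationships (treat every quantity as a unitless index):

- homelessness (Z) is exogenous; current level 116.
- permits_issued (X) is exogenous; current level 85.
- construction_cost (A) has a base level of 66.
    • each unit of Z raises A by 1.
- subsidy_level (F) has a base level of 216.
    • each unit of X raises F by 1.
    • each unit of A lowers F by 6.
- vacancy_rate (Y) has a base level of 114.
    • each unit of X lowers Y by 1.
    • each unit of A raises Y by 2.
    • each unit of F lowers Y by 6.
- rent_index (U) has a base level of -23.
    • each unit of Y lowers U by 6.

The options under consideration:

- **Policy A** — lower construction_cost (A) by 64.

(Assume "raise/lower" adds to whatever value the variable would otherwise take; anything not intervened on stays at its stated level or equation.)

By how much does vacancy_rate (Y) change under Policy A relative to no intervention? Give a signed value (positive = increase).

Baseline:
  Z = 116
  X = 85
  A = 66 + 116 = 182
  F = 216 + 85 − 6·182 = -791
  Y = 114 − 85 + 2·182 − 6·(-791) = 5139
Policy A (A − 64):
  Z = 116
  X = 85
  A = 66 + 116 (−64 from intervention) = 118
  F = 216 + 85 − 6·118 = -407
  Y = 114 − 85 + 2·118 − 6·(-407) = 2707
Change in Y: 2707 − 5139 = -2432

-2432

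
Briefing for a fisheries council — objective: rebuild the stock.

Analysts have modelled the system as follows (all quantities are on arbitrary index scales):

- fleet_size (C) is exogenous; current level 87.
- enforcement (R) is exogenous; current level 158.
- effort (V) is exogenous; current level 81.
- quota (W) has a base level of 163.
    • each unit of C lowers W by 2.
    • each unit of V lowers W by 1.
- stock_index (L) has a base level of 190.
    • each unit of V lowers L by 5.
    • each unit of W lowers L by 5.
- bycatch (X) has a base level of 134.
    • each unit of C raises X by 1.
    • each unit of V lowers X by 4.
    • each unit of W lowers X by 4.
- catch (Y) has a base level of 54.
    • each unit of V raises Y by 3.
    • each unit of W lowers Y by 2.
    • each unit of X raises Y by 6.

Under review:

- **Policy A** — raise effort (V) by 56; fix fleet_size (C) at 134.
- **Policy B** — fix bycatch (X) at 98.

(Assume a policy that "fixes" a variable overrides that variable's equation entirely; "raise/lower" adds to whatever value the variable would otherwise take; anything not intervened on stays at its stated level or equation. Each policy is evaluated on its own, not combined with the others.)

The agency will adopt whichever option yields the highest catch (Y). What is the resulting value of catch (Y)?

Policy A (V + 56, C := 134):
  C = 134
  V = 81 + 56 = 137
  W = 163 − 2·134 − 137 = -242
  X = 134 + 134 − 4·137 − 4·(-242) = 688
  Y = 54 + 3·137 − 2·(-242) + 6·688 = 5077
Policy B (X := 98):
  C = 87
  V = 81
  W = 163 − 2·87 − 81 = -92
  X = 98
  Y = 54 + 3·81 − 2·(-92) + 6·98 = 1069
Comparing — Policy A: Y=5077, Policy B: Y=1069. Highest is 5077 (Policy A).

5077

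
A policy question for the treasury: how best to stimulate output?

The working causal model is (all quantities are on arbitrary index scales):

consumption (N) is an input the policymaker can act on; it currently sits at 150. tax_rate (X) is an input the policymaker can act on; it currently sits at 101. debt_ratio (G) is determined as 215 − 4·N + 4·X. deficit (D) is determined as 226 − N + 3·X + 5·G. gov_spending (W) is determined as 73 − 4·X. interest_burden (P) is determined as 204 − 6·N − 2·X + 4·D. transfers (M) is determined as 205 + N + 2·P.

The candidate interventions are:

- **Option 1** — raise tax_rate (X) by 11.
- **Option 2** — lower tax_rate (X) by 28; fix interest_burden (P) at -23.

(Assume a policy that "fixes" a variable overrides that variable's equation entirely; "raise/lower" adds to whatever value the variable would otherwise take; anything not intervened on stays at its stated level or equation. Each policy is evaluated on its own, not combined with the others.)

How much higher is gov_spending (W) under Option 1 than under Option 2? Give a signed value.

-156

Option 1 (X + 11):
  X = 101 + 11 = 112
  W = 73 − 4·112 = -375
Option 2 (X − 28, P := -23):
  X = 101 − 28 = 73
  W = 73 − 4·73 = -219
W: -375 − (-219) = -156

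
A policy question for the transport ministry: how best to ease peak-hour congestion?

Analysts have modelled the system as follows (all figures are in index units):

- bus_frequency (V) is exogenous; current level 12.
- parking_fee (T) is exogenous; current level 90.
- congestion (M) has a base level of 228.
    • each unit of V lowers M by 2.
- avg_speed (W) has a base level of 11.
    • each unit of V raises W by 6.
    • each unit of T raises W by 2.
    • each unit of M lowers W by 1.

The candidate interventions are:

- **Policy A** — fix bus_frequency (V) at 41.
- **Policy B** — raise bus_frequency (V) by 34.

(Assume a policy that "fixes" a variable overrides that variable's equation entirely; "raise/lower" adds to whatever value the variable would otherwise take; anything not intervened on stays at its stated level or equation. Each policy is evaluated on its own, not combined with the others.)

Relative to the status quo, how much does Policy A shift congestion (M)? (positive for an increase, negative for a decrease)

Baseline:
  V = 12
  M = 228 − 2·12 = 204
Policy A (V := 41):
  V = 41
  M = 228 − 2·41 = 146
Change in M: 146 − 204 = -58

-58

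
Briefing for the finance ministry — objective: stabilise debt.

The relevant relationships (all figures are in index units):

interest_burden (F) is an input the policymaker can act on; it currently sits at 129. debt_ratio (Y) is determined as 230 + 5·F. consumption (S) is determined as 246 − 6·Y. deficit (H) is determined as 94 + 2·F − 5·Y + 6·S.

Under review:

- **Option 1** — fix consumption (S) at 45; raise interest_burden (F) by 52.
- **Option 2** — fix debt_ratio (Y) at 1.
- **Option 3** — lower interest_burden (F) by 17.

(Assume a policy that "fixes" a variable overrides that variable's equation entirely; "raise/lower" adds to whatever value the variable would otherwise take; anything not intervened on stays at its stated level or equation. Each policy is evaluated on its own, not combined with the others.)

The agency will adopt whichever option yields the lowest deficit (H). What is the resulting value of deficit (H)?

Option 1 (S := 45, F + 52):
  F = 129 + 52 = 181
  Y = 230 + 5·181 = 1135
  S = 45
  H = 94 + 2·181 − 5·1135 + 6·45 = -4949
Option 2 (Y := 1):
  F = 129
  Y = 1
  S = 246 − 6·1 = 240
  H = 94 + 2·129 − 5·1 + 6·240 = 1787
Option 3 (F − 17):
  F = 129 − 17 = 112
  Y = 230 + 5·112 = 790
  S = 246 − 6·790 = -4494
  H = 94 + 2·112 − 5·790 + 6·(-4494) = -30596
Comparing — Option 1: H=-4949, Option 2: H=1787, Option 3: H=-30596. Lowest is -30596 (Option 3).

-30596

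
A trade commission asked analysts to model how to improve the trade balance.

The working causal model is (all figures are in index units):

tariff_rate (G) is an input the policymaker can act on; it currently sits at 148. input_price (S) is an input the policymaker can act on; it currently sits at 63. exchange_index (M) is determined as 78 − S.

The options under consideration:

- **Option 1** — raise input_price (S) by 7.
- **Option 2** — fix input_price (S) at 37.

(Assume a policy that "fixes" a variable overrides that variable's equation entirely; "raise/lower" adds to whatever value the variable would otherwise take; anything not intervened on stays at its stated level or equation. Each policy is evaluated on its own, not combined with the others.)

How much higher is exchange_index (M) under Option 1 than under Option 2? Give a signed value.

Option 1 (S + 7):
  S = 63 + 7 = 70
  M = 78 − 70 = 8
Option 2 (S := 37):
  S = 37
  M = 78 − 37 = 41
M: 8 − 41 = -33

-33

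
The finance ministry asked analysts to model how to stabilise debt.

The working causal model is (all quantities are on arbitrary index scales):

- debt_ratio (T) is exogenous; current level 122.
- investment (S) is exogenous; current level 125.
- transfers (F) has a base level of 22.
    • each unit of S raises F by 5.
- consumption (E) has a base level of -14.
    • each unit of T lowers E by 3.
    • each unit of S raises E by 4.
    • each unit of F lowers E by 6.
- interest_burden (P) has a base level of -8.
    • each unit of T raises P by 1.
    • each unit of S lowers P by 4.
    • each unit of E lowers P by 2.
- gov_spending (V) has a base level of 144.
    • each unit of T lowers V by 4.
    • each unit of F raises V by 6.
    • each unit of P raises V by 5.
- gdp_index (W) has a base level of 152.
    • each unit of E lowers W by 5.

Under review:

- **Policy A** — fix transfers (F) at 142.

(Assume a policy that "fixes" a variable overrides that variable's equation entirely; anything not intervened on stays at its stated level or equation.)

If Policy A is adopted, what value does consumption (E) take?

Policy A (F := 142):
  T = 122
  S = 125
  F = 142
  E = -14 − 3·122 + 4·125 − 6·142 = -732

-732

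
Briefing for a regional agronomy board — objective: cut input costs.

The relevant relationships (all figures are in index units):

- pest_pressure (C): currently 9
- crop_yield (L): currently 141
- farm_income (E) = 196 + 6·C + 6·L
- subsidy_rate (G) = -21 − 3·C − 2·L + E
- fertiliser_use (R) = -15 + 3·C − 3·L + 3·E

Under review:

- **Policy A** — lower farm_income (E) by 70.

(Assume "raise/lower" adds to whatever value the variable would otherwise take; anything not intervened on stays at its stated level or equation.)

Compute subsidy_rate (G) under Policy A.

Policy A (E − 70):
  C = 9
  L = 141
  E = 196 + 6·9 + 6·141 (−70 from intervention) = 1026
  G = -21 − 3·9 − 2·141 + 1026 = 696

696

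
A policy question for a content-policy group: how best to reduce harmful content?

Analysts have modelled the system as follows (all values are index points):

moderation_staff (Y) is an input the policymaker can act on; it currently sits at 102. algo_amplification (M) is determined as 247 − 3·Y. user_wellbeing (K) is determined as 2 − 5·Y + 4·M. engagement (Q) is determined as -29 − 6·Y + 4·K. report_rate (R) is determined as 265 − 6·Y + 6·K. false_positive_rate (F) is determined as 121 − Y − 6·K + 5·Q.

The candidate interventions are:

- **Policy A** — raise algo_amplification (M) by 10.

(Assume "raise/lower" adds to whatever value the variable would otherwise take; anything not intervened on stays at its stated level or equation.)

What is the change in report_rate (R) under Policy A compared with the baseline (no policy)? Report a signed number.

Baseline:
  Y = 102
  M = 247 − 3·102 = -59
  K = 2 − 5·102 + 4·(-59) = -744
  R = 265 − 6·102 + 6·(-744) = -4811
Policy A (M + 10):
  Y = 102
  M = 247 − 3·102 (+10 from intervention) = -49
  K = 2 − 5·102 + 4·(-49) = -704
  R = 265 − 6·102 + 6·(-704) = -4571
Change in R: -4571 − (-4811) = 240

240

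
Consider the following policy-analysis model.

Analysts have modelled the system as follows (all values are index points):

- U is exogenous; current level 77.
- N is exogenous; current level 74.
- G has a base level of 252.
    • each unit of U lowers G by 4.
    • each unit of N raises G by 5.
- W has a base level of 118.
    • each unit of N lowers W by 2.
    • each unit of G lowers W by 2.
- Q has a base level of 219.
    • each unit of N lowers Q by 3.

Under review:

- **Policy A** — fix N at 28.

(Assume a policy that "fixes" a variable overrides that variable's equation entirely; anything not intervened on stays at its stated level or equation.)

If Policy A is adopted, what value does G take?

84

Policy A (N := 28):
  U = 77
  N = 28
  G = 252 − 4·77 + 5·28 = 84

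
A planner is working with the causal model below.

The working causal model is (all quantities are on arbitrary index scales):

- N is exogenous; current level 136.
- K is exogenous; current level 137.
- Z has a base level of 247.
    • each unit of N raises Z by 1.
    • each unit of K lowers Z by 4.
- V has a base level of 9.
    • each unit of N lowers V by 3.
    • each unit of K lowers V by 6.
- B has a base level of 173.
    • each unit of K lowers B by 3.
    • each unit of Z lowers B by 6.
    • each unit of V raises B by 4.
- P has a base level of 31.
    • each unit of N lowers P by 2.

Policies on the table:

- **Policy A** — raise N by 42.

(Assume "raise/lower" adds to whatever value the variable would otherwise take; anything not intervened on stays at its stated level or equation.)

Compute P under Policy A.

-325

Policy A (N + 42):
  N = 136 + 42 = 178
  P = 31 − 2·178 = -325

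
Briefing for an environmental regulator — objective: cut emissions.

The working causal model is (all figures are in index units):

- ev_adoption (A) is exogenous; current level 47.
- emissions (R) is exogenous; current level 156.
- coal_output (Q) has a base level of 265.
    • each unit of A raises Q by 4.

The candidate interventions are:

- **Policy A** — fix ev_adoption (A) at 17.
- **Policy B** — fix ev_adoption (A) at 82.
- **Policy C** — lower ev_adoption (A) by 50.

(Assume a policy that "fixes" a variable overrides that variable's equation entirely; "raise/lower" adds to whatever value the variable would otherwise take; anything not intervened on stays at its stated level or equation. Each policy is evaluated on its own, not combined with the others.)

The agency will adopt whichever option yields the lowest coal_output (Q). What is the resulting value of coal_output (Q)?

253

Policy A (A := 17):
  A = 17
  Q = 265 + 4·17 = 333
Policy B (A := 82):
  A = 82
  Q = 265 + 4·82 = 593
Policy C (A − 50):
  A = 47 − 50 = -3
  Q = 265 + 4·(-3) = 253
Comparing — Policy A: Q=333, Policy B: Q=593, Policy C: Q=253. Lowest is 253 (Policy C).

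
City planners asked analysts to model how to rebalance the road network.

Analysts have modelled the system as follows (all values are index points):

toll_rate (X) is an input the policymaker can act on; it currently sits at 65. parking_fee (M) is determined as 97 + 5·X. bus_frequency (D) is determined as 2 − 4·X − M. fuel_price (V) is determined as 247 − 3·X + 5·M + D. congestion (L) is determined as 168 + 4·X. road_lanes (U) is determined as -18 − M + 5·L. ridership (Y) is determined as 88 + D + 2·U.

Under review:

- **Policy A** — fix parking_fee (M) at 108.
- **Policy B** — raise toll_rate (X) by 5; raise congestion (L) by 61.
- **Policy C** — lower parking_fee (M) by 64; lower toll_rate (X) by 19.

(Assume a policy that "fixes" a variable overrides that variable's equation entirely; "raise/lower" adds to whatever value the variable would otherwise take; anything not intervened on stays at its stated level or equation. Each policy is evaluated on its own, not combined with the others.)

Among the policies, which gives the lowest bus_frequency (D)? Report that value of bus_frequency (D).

-725

Policy A (M := 108):
  X = 65
  M = 108
  D = 2 − 4·65 − 108 = -366
Policy B (X + 5, L + 61):
  X = 65 + 5 = 70
  M = 97 + 5·70 = 447
  D = 2 − 4·70 − 447 = -725
Policy C (M − 64, X − 19):
  X = 65 − 19 = 46
  M = 97 + 5·46 (−64 from intervention) = 263
  D = 2 − 4·46 − 263 = -445
Comparing — Policy A: D=-366, Policy B: D=-725, Policy C: D=-445. Lowest is -725 (Policy B).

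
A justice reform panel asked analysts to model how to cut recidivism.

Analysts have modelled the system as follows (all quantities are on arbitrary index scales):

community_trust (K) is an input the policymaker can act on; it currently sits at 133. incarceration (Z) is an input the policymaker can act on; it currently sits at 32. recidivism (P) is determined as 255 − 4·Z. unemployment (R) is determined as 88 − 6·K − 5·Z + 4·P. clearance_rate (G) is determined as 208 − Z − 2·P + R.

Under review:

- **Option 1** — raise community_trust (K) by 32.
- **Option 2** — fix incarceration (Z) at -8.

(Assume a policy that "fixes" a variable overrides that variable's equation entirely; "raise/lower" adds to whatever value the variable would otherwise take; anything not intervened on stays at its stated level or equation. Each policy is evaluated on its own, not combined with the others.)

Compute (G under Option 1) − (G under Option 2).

Option 1 (K + 32):
  K = 133 + 32 = 165
  Z = 32
  P = 255 − 4·32 = 127
  R = 88 − 6·165 − 5·32 + 4·127 = -554
  G = 208 − 32 − 2·127 + (-554) = -632
Option 2 (Z := -8):
  K = 133
  Z = -8
  P = 255 − 4·(-8) = 287
  R = 88 − 6·133 − 5·(-8) + 4·287 = 478
  G = 208 − (-8) − 2·287 + 478 = 120
G: -632 − 120 = -752

-752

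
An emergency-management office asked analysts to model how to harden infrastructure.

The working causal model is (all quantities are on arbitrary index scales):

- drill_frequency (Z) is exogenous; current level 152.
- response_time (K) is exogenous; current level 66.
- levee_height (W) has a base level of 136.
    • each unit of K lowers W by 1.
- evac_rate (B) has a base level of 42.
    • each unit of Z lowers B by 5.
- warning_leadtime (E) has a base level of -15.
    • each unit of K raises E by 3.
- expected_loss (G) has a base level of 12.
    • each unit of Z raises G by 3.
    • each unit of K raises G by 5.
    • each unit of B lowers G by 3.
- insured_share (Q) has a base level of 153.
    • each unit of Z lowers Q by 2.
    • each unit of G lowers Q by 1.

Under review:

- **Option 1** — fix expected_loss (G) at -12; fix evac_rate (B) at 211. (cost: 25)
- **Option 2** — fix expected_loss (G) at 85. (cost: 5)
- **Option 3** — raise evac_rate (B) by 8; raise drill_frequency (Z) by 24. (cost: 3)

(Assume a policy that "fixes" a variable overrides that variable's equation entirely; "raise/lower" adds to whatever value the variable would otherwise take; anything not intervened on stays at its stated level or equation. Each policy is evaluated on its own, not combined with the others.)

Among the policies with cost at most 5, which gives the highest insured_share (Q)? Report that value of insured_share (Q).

-236

Option 2 (G := 85):
  Z = 152
  K = 66
  B = 42 − 5·152 = -718
  G = 85
  Q = 153 − 2·152 − 85 = -236
Option 3 (B + 8, Z + 24):
  Z = 152 + 24 = 176
  K = 66
  B = 42 − 5·176 (+8 from intervention) = -830
  G = 12 + 3·176 + 5·66 − 3·(-830) = 3360
  Q = 153 − 2·176 − 3360 = -3559
Comparing — Option 2: Q=-236, Option 3: Q=-3559. Highest is -236 (Option 2).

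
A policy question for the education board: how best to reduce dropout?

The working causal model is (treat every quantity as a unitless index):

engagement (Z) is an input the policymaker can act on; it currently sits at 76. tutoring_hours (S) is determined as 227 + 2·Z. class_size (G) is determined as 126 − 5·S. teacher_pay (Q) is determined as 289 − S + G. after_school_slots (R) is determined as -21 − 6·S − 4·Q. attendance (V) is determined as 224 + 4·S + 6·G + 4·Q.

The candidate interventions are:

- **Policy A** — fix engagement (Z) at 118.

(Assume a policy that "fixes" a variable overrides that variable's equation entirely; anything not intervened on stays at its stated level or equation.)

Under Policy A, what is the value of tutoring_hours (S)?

Policy A (Z := 118):
  Z = 118
  S = 227 + 2·118 = 463

463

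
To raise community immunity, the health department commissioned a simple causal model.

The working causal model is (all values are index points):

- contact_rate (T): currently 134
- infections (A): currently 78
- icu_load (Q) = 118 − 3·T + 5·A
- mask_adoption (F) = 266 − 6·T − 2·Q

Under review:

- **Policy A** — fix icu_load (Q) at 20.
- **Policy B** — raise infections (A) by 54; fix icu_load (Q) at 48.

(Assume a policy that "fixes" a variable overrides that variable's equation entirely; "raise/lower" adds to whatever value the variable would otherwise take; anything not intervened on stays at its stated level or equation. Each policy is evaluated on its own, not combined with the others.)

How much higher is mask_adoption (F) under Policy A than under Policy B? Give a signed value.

Policy A (Q := 20):
  T = 134
  A = 78
  Q = 20
  F = 266 − 6·134 − 2·20 = -578
Policy B (A + 54, Q := 48):
  T = 134
  A = 78 + 54 = 132
  Q = 48
  F = 266 − 6·134 − 2·48 = -634
F: -578 − (-634) = 56

56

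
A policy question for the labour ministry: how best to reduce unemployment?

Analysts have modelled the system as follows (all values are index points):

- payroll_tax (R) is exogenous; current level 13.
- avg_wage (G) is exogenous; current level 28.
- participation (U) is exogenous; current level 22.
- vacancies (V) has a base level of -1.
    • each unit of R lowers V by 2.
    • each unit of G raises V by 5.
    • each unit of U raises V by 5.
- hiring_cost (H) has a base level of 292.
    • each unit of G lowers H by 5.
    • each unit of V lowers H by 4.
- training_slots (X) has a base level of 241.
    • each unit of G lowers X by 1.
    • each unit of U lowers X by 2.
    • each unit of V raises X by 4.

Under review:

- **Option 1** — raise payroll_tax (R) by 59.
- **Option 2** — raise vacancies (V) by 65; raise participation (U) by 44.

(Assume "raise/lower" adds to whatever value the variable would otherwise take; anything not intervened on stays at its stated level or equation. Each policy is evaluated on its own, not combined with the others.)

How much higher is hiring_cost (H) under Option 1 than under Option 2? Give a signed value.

1612

Option 1 (R + 59):
  R = 13 + 59 = 72
  G = 28
  U = 22
  V = -1 − 2·72 + 5·28 + 5·22 = 105
  H = 292 − 5·28 − 4·105 = -268
Option 2 (V + 65, U + 44):
  R = 13
  G = 28
  U = 22 + 44 = 66
  V = -1 − 2·13 + 5·28 + 5·66 (+65 from intervention) = 508
  H = 292 − 5·28 − 4·508 = -1880
H: -268 − (-1880) = 1612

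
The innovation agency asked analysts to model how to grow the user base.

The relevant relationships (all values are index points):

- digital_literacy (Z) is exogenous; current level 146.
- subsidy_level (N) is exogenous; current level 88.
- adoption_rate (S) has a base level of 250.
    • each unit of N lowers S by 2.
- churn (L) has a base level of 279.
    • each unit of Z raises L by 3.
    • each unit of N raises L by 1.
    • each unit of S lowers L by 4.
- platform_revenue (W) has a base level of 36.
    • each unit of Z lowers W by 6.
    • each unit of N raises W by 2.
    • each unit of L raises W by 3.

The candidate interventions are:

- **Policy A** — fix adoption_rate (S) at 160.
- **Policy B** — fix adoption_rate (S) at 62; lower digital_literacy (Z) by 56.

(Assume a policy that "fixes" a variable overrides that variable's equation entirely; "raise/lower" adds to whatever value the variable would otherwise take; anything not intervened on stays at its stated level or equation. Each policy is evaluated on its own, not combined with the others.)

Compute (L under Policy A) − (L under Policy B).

-224

Policy A (S := 160):
  Z = 146
  N = 88
  S = 160
  L = 279 + 3·146 + 88 − 4·160 = 165
Policy B (S := 62, Z − 56):
  Z = 146 − 56 = 90
  N = 88
  S = 62
  L = 279 + 3·90 + 88 − 4·62 = 389
L: 165 − 389 = -224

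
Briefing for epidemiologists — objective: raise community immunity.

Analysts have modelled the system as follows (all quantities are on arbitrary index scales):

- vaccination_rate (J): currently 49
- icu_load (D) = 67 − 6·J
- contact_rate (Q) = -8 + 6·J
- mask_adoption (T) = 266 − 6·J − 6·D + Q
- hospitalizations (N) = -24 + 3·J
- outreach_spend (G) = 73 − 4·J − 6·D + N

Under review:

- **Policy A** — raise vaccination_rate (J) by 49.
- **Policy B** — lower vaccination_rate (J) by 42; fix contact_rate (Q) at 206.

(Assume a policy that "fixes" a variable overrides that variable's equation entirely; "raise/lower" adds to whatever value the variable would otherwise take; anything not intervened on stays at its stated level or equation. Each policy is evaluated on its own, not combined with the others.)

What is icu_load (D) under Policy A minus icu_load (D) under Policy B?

Policy A (J + 49):
  J = 49 + 49 = 98
  D = 67 − 6·98 = -521
Policy B (J − 42, Q := 206):
  J = 49 − 42 = 7
  D = 67 − 6·7 = 25
D: -521 − 25 = -546

-546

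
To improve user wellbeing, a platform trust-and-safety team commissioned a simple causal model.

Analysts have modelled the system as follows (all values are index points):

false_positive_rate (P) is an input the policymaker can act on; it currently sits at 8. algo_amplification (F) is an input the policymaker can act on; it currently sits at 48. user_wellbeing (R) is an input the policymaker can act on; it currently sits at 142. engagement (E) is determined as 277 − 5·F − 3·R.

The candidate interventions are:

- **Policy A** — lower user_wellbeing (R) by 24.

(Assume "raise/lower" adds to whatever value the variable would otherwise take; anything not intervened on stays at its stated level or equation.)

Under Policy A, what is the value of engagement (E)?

-317

Policy A (R − 24):
  F = 48
  R = 142 − 24 = 118
  E = 277 − 5·48 − 3·118 = -317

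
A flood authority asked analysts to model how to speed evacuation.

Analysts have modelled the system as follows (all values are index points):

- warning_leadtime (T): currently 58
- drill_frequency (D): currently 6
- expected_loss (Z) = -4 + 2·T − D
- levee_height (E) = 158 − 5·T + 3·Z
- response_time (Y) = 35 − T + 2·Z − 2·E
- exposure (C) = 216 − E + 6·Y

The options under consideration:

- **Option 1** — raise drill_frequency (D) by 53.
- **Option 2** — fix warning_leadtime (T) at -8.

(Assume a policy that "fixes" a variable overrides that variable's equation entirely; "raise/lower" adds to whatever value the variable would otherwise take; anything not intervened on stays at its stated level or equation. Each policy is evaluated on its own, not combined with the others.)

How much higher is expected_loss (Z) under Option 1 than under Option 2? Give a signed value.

Option 1 (D + 53):
  T = 58
  D = 6 + 53 = 59
  Z = -4 + 2·58 − 59 = 53
Option 2 (T := -8):
  T = -8
  D = 6
  Z = -4 + 2·(-8) − 6 = -26
Z: 53 − (-26) = 79

79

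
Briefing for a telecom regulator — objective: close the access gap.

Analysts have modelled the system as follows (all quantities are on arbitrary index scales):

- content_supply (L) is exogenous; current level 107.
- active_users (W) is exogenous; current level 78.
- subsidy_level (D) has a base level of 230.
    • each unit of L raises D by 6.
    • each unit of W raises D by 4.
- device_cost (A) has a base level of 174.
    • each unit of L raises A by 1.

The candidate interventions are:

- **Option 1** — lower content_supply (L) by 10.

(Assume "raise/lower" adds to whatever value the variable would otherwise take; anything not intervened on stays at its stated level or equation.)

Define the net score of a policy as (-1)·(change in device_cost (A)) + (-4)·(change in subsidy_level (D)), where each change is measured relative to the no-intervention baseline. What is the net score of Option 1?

250

Baseline:
  L = 107
  W = 78
  D = 230 + 6·107 + 4·78 = 1184
  A = 174 + 107 = 281
Option 1 (L − 10):
  L = 107 − 10 = 97
  W = 78
  D = 230 + 6·97 + 4·78 = 1124
  A = 174 + 97 = 271
ΔA = 271 − 281 = -10; ΔD = 1124 − 1184 = -60
Score = (-1)·(-10) + (-4)·(-60) = 250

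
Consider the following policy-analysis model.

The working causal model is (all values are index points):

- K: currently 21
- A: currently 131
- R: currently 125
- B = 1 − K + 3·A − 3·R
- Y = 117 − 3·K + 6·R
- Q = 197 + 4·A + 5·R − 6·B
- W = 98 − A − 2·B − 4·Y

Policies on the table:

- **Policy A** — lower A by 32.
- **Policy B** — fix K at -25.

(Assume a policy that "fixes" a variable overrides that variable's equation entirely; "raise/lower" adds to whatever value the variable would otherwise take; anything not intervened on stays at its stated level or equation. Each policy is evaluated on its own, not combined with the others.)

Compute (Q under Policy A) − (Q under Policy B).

Policy A (A − 32):
  K = 21
  A = 131 − 32 = 99
  R = 125
  B = 1 − 21 + 3·99 − 3·125 = -98
  Q = 197 + 4·99 + 5·125 − 6·(-98) = 1806
Policy B (K := -25):
  K = -25
  A = 131
  R = 125
  B = 1 − (-25) + 3·131 − 3·125 = 44
  Q = 197 + 4·131 + 5·125 − 6·44 = 1082
Q: 1806 − 1082 = 724

724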